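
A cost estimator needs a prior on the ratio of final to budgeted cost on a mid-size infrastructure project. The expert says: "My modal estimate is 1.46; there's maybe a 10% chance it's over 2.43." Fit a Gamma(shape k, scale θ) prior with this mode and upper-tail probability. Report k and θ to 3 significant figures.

Gamma(k,θ) with k>1 has mode (k−1)θ, so θ = 1.46/(k−1).
Need P(X < 2.43) = 0.9 with θ tied to k this way. Start at k = 2, θ = 1.46: P(X<2.43) ≈ 0.496.
Too low — raise k to concentrate. Iterating converges to k ≈ 8.28.
Then θ = 1.46/(8.28−1) ≈ 0.201.

k ≈ 8.28, θ ≈ 0.201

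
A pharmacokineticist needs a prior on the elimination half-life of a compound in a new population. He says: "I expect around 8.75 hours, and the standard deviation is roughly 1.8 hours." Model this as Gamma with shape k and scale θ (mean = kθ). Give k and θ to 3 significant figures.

k ≈ 23.6, θ ≈ 0.37

For Gamma(k, scale θ): mean = kθ, variance = kθ², so CV = 1/√k.
CV = SD/mean = 1.8/8.75 = 0.2057, hence k = 1/CV² = 23.6.
Then θ = mean/k = 8.75/23.6 = 0.37.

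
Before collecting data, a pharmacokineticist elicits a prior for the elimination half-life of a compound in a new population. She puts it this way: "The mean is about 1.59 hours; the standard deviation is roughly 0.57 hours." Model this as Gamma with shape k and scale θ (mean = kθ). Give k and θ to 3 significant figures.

k ≈ 7.78, θ ≈ 0.204

For Gamma(k, scale θ): mean = kθ, variance = kθ², so CV = 1/√k.
CV = SD/mean = 0.57/1.59 = 0.3585, hence k = 1/CV² = 7.78.
Then θ = mean/k = 1.59/7.78 = 0.204.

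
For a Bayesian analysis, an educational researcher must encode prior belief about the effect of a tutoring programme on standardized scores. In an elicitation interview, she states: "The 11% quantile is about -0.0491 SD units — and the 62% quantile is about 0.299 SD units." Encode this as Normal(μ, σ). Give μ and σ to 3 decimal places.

For Normal(μ,σ), the p-quantile is μ + z_p·σ. Here z_{0.11} = -1.227, z_{0.62} = 0.3055.
So -0.0491 = μ − 1.227σ and 0.299 = μ + 0.3055σ.
Subtracting: σ = (0.299 − -0.0491)/(0.3055 − (-1.227)) = 0.227.
Then μ = -0.0491 − (-1.227)·0.227 = 0.230.

μ = 0.230, σ = 0.227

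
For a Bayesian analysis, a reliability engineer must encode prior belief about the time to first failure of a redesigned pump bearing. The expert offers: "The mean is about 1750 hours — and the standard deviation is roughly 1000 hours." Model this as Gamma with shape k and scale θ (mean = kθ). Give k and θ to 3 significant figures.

For Gamma(k, scale θ): mean = kθ, variance = kθ², so CV = 1/√k.
CV = SD/mean = 1000/1750 = 0.5714, hence k = 1/CV² = 3.06.
Then θ = mean/k = 1750/3.06 = 571.

k ≈ 3.06, θ ≈ 571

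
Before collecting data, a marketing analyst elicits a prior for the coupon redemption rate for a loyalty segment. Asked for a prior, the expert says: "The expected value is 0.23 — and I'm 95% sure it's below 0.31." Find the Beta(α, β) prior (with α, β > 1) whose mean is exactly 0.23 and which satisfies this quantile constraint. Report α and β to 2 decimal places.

With mean 0.23 fixed, write α = 0.23s, β = 0.77s where s = α+β.
Need P(θ < 0.31) = 0.95 under Beta(0.23s, 0.77s). Normal approximation: (q−m)/√(m(1−m)/s) ≈ z_{0.95} = 1.64, so s ≈ 0.23·0.77·(1.64)²/(0.31−0.23)² = 74.9.
At s = 74.9: P(θ<0.31) ≈ 0.943. Adjusting to match 0.95 gives s ≈ 81.26.
So α = 0.23·81.26 ≈ 18.69, β = 0.77·81.26 ≈ 62.57.

α ≈ 18.69, β ≈ 62.57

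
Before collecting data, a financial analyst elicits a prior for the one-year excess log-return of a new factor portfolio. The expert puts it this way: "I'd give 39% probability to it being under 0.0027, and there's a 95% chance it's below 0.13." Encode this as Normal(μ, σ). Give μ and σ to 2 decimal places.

The p-quantile of Normal(μ,σ) is μ + z_p·σ, with z_{0.39} = -0.2793 and z_{0.95} = 1.645.
Eliminate σ: μ = (z₂·x₁ − z₁·x₂)/(z₂ − z₁) = (1.645·0.0027 − (-0.2793)·0.13)/1.924 = 0.02.
Then σ = (x₂ − x₁)/(z₂ − z₁) = (0.13 − 0.0027)/1.924 = 0.07.

μ = 0.02, σ = 0.07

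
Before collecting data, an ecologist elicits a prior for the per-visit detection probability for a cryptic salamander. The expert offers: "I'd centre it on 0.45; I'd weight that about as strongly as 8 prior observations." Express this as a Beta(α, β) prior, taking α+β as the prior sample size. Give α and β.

Under the effective-sample-size interpretation, Beta(α, β) has prior mean α/(α+β) and prior sample size α+β.
So α+β = 8 and α/(α+β) = 0.45, giving α = 0.45·8 = 3.6 and β = 8 − 3.6 = 4.4.

α = 3.6, β = 4.4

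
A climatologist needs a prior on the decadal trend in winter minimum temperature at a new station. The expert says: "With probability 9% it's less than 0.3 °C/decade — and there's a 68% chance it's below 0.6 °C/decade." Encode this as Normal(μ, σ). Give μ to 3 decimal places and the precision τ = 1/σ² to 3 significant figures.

For Normal(μ,σ), the p-quantile is μ + z_p·σ. Here z_{0.09} = -1.341, z_{0.68} = 0.4677.
So 0.3 = μ − 1.341σ and 0.6 = μ + 0.4677σ.
Subtracting: σ = (0.6 − 0.3)/(0.4677 − (-1.341)) = 0.166.
Then μ = 0.3 − (-1.341)·0.166 = 0.522.
Precision τ = 1/σ² = 1/0.1659² = 36.3.

μ = 0.522, τ = 36.3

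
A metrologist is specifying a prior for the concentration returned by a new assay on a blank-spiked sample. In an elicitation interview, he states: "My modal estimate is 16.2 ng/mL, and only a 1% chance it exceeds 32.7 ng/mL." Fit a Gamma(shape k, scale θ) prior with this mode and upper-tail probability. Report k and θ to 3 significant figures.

k ≈ 10.9, θ ≈ 1.63

Gamma(k,θ) with k>1 has mode (k−1)θ, so θ = 16.2/(k−1).
Need P(X < 32.7) = 0.99 with θ tied to k this way. Start at k = 2, θ = 16.2: P(X<32.7) ≈ 0.599.
Too low — raise k to concentrate. Iterating converges to k ≈ 10.9.
Then θ = 16.2/(10.9−1) ≈ 1.63.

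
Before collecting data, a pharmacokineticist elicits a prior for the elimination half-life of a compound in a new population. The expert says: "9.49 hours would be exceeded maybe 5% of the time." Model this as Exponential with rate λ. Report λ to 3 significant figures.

P(T > 9.49) = e^(−λ·9.49) = 0.05, so λ = −ln(0.05)/9.49 = 0.316.

λ ≈ 0.316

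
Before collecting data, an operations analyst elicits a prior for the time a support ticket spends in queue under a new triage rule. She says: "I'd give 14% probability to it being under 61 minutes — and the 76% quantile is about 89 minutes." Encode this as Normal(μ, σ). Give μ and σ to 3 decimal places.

μ = 77.931, σ = 15.672

For Normal(μ,σ), the p-quantile is μ + z_p·σ. Here z_{0.14} = -1.08, z_{0.76} = 0.7063.
So 61 = μ − 1.08σ and 89 = μ + 0.7063σ.
Subtracting: σ = (89 − 61)/(0.7063 − (-1.08)) = 15.672.
Then μ = 61 − (-1.08)·15.672 = 77.931.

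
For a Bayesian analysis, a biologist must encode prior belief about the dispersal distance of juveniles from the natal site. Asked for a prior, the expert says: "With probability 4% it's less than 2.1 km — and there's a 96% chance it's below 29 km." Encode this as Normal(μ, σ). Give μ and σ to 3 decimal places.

The p-quantile of Normal(μ,σ) is μ + z_p·σ, with z_{0.04} = -1.751 and z_{0.96} = 1.751.
Eliminate σ: μ = (z₂·x₁ − z₁·x₂)/(z₂ − z₁) = (1.751·2.1 − (-1.751)·29)/3.501 = 15.550.
Then σ = (x₂ − x₁)/(z₂ − z₁) = (29 − 2.1)/3.501 = 7.683.

μ = 15.550, σ = 7.683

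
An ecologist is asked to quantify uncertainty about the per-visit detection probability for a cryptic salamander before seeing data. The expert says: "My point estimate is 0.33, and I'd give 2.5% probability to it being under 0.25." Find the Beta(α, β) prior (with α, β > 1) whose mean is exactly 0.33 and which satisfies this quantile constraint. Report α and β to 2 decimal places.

With mean 0.33 fixed, write α = 0.33s, β = 0.67s where s = α+β.
Need P(θ < 0.25) = 0.025 under Beta(0.33s, 0.67s). Normal approximation: (q−m)/√(m(1−m)/s) ≈ z_{0.025} = -1.96, so s ≈ 0.33·0.67·(-1.96)²/(0.25−0.33)² = 132.7.
At s = 132.7: P(θ<0.25) ≈ 0.021. Adjusting to match 0.025 gives s ≈ 122.90.
So α = 0.33·122.90 ≈ 40.56, β = 0.67·122.90 ≈ 82.34.

α ≈ 40.56, β ≈ 82.34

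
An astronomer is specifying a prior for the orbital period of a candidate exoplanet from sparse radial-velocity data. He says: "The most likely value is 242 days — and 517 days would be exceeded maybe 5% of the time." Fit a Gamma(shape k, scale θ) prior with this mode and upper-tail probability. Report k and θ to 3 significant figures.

Gamma(k,θ) with k>1 has mode (k−1)θ, so θ = 242/(k−1).
Need P(X < 517) = 0.95 with θ tied to k this way. Start at k = 2, θ = 242: P(X<517) ≈ 0.630.
Too low — raise k to concentrate. Iterating converges to k ≈ 5.79.
Then θ = 242/(5.79−1) ≈ 50.6.

k ≈ 5.79, θ ≈ 50.6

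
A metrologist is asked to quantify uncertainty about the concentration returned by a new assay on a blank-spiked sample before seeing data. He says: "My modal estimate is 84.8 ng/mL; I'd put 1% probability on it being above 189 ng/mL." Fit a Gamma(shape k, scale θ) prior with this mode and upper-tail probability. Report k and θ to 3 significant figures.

k ≈ 8.49, θ ≈ 11.3

Gamma(k,θ) with k>1 has mode (k−1)θ, so θ = 84.8/(k−1).
Need P(X < 189) = 0.99 with θ tied to k this way. Start at k = 2, θ = 84.8: P(X<189) ≈ 0.652.
Too low — raise k to concentrate. Iterating converges to k ≈ 8.49.
Then θ = 84.8/(8.49−1) ≈ 11.3.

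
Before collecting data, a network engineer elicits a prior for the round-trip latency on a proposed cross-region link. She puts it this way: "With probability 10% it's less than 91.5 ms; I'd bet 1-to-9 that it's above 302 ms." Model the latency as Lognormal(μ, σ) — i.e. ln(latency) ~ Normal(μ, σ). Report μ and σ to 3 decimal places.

μ ≈ 5.113, σ ≈ 0.466

If T ~ Lognormal(μ,σ) then ln T ~ Normal(μ,σ), so the p-quantile of ln T is μ + z_p·σ.
ln(91.5) = 4.516 and ln(302) = 5.71; z_{0.1} = -1.282, z_{0.9} = 1.282.
σ = (5.71 − 4.516)/(1.282 − (-1.282)) = 0.466.
μ = 4.516 − (-1.282)·0.466 = 5.113.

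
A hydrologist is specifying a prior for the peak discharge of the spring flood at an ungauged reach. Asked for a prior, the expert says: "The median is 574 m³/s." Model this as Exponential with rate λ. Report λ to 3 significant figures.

Exponential median = ln 2 / λ, so λ = ln 2 / 574.0 = 0.00121.

λ ≈ 0.00121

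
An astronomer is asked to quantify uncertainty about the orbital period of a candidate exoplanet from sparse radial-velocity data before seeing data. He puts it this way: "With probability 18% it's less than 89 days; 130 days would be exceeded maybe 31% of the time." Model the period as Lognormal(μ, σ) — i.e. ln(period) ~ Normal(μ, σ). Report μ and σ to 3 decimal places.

μ ≈ 4.734, σ ≈ 0.268

If T ~ Lognormal(μ,σ) then ln T ~ Normal(μ,σ), so the p-quantile of ln T is μ + z_p·σ.
ln(89) = 4.489 and ln(130) = 4.868; z_{0.18} = -0.9154, z_{0.69} = 0.4959.
σ = (4.868 − 4.489)/(0.4959 − (-0.9154)) = 0.268.
μ = 4.489 − (-0.9154)·0.268 = 4.734.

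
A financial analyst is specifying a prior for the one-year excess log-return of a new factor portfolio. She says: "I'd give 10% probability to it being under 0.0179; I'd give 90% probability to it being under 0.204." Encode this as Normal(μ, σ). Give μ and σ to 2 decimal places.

μ = 0.11, σ = 0.07

For Normal(μ,σ), the p-quantile is μ + z_p·σ. Here z_{0.1} = -1.282, z_{0.9} = 1.282.
So 0.0179 = μ − 1.282σ and 0.204 = μ + 1.282σ.
Subtracting: σ = (0.204 − 0.0179)/(1.282 − (-1.282)) = 0.07.
Then μ = 0.0179 − (-1.282)·0.07 = 0.11.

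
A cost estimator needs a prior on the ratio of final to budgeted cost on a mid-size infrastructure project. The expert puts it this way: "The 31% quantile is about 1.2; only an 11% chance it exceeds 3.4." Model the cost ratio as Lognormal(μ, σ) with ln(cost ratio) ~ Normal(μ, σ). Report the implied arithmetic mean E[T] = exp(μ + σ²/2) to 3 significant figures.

If T ~ Lognormal(μ,σ) then ln T ~ Normal(μ,σ), so the p-quantile of ln T is μ + z_p·σ.
ln(1.2) = 0.1823 and ln(3.4) = 1.224; z_{0.31} = -0.4959, z_{0.89} = 1.227.
σ = (1.224 − 0.1823)/(1.227 − (-0.4959)) = 0.605.
μ = 0.1823 − (-0.4959)·0.605 = 0.482.
E[T] = exp(μ + σ²/2) = exp(0.482 + 0.1828) = 1.94.

E[T] ≈ 1.94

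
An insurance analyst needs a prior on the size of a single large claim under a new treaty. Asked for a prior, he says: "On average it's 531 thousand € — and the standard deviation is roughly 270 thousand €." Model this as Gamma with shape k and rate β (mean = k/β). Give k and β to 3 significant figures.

For Gamma(k, rate β): mean = k/β, variance = k/β², so CV = 1/√k.
CV = SD/mean = 270/531 = 0.5085, hence k = 1/CV² = 3.87.
Then β = k/mean = 3.87/531 = 0.00728.

k ≈ 3.87, β ≈ 0.00728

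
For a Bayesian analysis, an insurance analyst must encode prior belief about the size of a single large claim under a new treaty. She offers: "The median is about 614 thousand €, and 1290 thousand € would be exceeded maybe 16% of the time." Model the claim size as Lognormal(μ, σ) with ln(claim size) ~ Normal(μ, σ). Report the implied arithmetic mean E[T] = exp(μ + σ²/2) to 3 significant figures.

E[T] ≈ 811 thousand €

If T ~ Lognormal(μ,σ) then ln T ~ Normal(μ,σ), so the p-quantile of ln T is μ + z_p·σ.
ln(614) = 6.42 and ln(1290) = 7.162; z_{0.5} = 0, z_{0.84} = 0.9945.
σ = (7.162 − 6.42)/(0.9945 − (0)) = 0.747.
μ = 6.42 − (0)·0.747 = 6.420.
E[T] = exp(μ + σ²/2) = exp(6.420 + 0.2787) = 811 thousand €.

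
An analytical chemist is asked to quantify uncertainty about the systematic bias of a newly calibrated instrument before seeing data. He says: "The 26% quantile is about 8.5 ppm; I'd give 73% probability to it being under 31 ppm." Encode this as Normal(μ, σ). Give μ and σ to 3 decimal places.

μ = 20.023, σ = 17.912

The p-quantile of Normal(μ,σ) is μ + z_p·σ, with z_{0.26} = -0.6433 and z_{0.73} = 0.6128.
Eliminate σ: μ = (z₂·x₁ − z₁·x₂)/(z₂ − z₁) = (0.6128·8.5 − (-0.6433)·31)/1.256 = 20.023.
Then σ = (x₂ − x₁)/(z₂ − z₁) = (31 − 8.5)/1.256 = 17.912.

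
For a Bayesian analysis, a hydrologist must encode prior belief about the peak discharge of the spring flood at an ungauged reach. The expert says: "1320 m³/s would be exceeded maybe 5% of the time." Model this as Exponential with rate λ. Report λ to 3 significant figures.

P(T > 1320.0) = e^(−λ·1320.0) = 0.05, so λ = −ln(0.05)/1320.0 = 0.00227.

λ ≈ 0.00227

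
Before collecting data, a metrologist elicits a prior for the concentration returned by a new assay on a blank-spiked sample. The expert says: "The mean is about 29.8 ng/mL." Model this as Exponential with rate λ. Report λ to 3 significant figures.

Exponential mean = 1/λ, so λ = 1/29.8 = 0.0336.

λ ≈ 0.0336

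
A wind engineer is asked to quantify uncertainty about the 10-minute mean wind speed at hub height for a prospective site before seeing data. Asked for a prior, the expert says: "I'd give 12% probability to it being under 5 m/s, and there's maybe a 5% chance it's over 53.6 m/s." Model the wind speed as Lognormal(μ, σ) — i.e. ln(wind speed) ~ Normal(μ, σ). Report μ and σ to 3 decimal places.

If T ~ Lognormal(μ,σ) then ln T ~ Normal(μ,σ), so the p-quantile of ln T is μ + z_p·σ.
ln(5) = 1.609 and ln(53.6) = 3.982; z_{0.12} = -1.175, z_{0.95} = 1.645.
σ = (3.982 − 1.609)/(1.645 − (-1.175)) = 0.841.
μ = 1.609 − (-1.175)·0.841 = 2.598.

μ ≈ 2.598, σ ≈ 0.841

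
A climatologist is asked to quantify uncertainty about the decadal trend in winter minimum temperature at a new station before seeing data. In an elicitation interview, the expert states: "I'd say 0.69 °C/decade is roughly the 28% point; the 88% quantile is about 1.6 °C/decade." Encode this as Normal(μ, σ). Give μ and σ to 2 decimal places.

The p-quantile of Normal(μ,σ) is μ + z_p·σ, with z_{0.28} = -0.5828 and z_{0.88} = 1.175.
Eliminate σ: μ = (z₂·x₁ − z₁·x₂)/(z₂ − z₁) = (1.175·0.69 − (-0.5828)·1.6)/1.758 = 0.99.
Then σ = (x₂ − x₁)/(z₂ − z₁) = (1.6 − 0.69)/1.758 = 0.52.

μ = 0.99, σ = 0.52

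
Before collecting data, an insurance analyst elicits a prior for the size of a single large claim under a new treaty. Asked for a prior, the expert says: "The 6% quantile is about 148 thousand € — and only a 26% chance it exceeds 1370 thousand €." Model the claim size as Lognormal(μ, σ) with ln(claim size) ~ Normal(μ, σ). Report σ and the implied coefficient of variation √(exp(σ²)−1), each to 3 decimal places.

If T ~ Lognormal(μ,σ) then ln T ~ Normal(μ,σ), so the p-quantile of ln T is μ + z_p·σ.
ln(148) = 4.997 and ln(1370) = 7.223; z_{0.06} = -1.555, z_{0.74} = 0.6433.
σ = (7.223 − 4.997)/(0.6433 − (-1.555)) = 1.012.
μ = 4.997 − (-1.555)·1.012 = 6.571.
CV = √(exp(σ²)−1) = √(exp(1.0249)−1) = 1.337.

σ ≈ 1.012, CV ≈ 1.337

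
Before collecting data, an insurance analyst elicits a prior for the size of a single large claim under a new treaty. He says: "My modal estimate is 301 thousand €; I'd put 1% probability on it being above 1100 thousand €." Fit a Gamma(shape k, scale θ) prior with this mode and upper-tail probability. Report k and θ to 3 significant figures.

Gamma(k,θ) with k>1 has mode (k−1)θ, so θ = 301/(k−1).
Need P(X < 1100) = 0.99 with θ tied to k this way. Start at k = 2, θ = 301: P(X<1100) ≈ 0.880.
Too low — raise k to concentrate. Iterating converges to k ≈ 3.55.
Then θ = 301/(3.55−1) ≈ 118.

k ≈ 3.55, θ ≈ 118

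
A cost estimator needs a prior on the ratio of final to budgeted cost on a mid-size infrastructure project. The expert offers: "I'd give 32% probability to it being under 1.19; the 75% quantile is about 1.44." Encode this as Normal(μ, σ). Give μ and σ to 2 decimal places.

μ = 1.29, σ = 0.22

The p-quantile of Normal(μ,σ) is μ + z_p·σ, with z_{0.32} = -0.4677 and z_{0.75} = 0.6745.
Eliminate σ: μ = (z₂·x₁ − z₁·x₂)/(z₂ − z₁) = (0.6745·1.19 − (-0.4677)·1.44)/1.142 = 1.29.
Then σ = (x₂ − x₁)/(z₂ − z₁) = (1.44 − 1.19)/1.142 = 0.22.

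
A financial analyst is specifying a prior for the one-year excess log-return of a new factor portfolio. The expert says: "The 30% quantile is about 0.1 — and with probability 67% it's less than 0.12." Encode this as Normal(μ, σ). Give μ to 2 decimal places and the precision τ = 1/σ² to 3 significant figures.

The p-quantile of Normal(μ,σ) is μ + z_p·σ, with z_{0.3} = -0.5244 and z_{0.67} = 0.4399.
Eliminate σ: μ = (z₂·x₁ − z₁·x₂)/(z₂ − z₁) = (0.4399·0.1 − (-0.5244)·0.12)/0.9643 = 0.11.
Then σ = (x₂ − x₁)/(z₂ − z₁) = (0.12 − 0.1)/0.9643 = 0.02.
Precision τ = 1/σ² = 1/0.02074² = 2320.

μ = 0.11, τ = 2320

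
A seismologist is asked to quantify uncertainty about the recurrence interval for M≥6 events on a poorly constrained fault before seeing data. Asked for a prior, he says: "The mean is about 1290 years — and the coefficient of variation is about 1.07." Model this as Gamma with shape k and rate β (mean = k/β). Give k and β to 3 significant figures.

For Gamma(k, rate β): mean = k/β, variance = k/β², so CV = 1/√k.
CV = 1.07, hence k = 1/CV² = 0.873.
Then β = k/mean = 0.873/1290 = 0.000677.

k ≈ 0.873, β ≈ 0.000677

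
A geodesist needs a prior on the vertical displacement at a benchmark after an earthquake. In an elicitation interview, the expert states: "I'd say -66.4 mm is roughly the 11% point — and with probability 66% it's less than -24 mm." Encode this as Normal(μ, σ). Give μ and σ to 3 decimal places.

μ = -34.670, σ = 25.870

For Normal(μ,σ), the p-quantile is μ + z_p·σ. Here z_{0.11} = -1.227, z_{0.66} = 0.4125.
So -66.4 = μ − 1.227σ and -24 = μ + 0.4125σ.
Subtracting: σ = (-24 − -66.4)/(0.4125 − (-1.227)) = 25.870.
Then μ = -66.4 − (-1.227)·25.870 = -34.670.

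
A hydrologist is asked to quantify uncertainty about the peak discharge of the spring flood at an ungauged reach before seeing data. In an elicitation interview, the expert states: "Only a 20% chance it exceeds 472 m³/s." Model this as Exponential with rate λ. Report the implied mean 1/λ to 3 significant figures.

P(T > 472.0) = e^(−λ·472.0) = 0.2, so λ = −ln(0.2)/472.0 = 0.00341.
Mean = 1/λ = 293 m³/s.

mean ≈ 293 m³/s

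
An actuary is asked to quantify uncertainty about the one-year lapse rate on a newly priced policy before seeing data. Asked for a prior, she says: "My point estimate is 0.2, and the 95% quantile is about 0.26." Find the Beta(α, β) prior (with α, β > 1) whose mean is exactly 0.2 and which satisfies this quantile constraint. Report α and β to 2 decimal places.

α ≈ 26.02, β ≈ 104.10

With mean 0.2 fixed, write α = 0.2s, β = 0.8s where s = α+β.
Need P(θ < 0.26) = 0.95 under Beta(0.2s, 0.8s). Normal approximation: (q−m)/√(m(1−m)/s) ≈ z_{0.95} = 1.64, so s ≈ 0.2·0.8·(1.64)²/(0.26−0.2)² = 120.2.
At s = 120.2: P(θ<0.26) ≈ 0.943. Adjusting to match 0.95 gives s ≈ 130.12.
So α = 0.2·130.12 ≈ 26.02, β = 0.8·130.12 ≈ 104.10.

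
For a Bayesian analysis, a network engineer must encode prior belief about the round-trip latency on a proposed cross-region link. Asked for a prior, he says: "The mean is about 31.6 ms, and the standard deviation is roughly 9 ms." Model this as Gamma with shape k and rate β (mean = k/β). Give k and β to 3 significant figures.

k ≈ 12.3, β ≈ 0.39

For Gamma(k, rate β): mean = k/β, variance = k/β², so CV = 1/√k.
CV = SD/mean = 9/31.6 = 0.2848, hence k = 1/CV² = 12.3.
Then β = k/mean = 12.3/31.6 = 0.39.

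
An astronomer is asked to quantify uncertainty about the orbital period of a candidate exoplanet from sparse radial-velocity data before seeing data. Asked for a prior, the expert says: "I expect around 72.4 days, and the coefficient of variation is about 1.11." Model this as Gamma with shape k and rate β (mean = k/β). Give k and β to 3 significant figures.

For Gamma(k, rate β): mean = k/β, variance = k/β², so CV = 1/√k.
CV = 1.11, hence k = 1/CV² = 0.812.
Then β = k/mean = 0.812/72.4 = 0.0112.

k ≈ 0.812, β ≈ 0.0112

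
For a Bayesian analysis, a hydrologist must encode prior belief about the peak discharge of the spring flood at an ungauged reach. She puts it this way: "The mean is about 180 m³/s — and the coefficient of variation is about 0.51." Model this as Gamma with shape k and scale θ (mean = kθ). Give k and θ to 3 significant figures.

For Gamma(k, scale θ): mean = kθ, variance = kθ², so CV = 1/√k.
CV = 0.51, hence k = 1/CV² = 3.84.
Then θ = mean/k = 180/3.84 = 46.8.

k ≈ 3.84, θ ≈ 46.8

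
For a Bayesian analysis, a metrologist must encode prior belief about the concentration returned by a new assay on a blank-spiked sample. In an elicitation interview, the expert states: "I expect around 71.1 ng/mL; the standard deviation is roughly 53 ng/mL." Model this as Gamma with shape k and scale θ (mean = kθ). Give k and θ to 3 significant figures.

k ≈ 1.8, θ ≈ 39.5

For Gamma(k, scale θ): mean = kθ, variance = kθ², so CV = 1/√k.
CV = SD/mean = 53/71.1 = 0.7454, hence k = 1/CV² = 1.8.
Then θ = mean/k = 71.1/1.8 = 39.5.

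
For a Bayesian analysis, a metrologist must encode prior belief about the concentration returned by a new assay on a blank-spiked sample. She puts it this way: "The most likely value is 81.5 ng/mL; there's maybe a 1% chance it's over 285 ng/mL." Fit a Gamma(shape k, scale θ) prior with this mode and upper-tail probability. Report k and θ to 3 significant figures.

Gamma(k,θ) with k>1 has mode (k−1)θ, so θ = 81.5/(k−1).
Need P(X < 285) = 0.99 with θ tied to k this way. Start at k = 2, θ = 81.5: P(X<285) ≈ 0.864.
Too low — raise k to concentrate. Iterating converges to k ≈ 3.76.
Then θ = 81.5/(3.76−1) ≈ 29.5.

k ≈ 3.76, θ ≈ 29.5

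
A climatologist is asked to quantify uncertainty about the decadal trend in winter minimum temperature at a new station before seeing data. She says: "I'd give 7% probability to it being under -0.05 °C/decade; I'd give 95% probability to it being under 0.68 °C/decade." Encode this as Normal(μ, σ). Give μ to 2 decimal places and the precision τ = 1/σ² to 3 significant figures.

For Normal(μ,σ), the p-quantile is μ + z_p·σ. Here z_{0.07} = -1.476, z_{0.95} = 1.645.
So -0.05 = μ − 1.476σ and 0.68 = μ + 1.645σ.
Subtracting: σ = (0.68 − -0.05)/(1.645 − (-1.476)) = 0.23.
Then μ = -0.05 − (-1.476)·0.23 = 0.30.
Precision τ = 1/σ² = 1/0.2339² = 18.3.

μ = 0.30, τ = 18.3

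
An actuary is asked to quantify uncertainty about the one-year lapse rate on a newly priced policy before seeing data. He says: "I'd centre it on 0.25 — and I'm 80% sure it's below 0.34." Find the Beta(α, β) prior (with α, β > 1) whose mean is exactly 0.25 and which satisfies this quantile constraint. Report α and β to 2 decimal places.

α ≈ 3.76, β ≈ 11.27

With mean 0.25 fixed, write α = 0.25s, β = 0.75s where s = α+β.
Need P(θ < 0.34) = 0.8 under Beta(0.25s, 0.75s). Normal approximation: (q−m)/√(m(1−m)/s) ≈ z_{0.8} = 0.842, so s ≈ 0.25·0.75·(0.842)²/(0.34−0.25)² = 16.4.
At s = 16.4: P(θ<0.34) ≈ 0.808. Adjusting to match 0.8 gives s ≈ 15.02.
So α = 0.25·15.02 ≈ 3.76, β = 0.75·15.02 ≈ 11.27.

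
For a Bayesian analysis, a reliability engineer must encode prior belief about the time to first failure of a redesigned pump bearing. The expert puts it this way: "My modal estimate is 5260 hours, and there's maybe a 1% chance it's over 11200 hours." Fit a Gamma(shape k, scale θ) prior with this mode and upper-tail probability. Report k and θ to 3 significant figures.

k ≈ 9.5, θ ≈ 619

Gamma(k,θ) with k>1 has mode (k−1)θ, so θ = 5260/(k−1).
Need P(X < 11200) = 0.99 with θ tied to k this way. Start at k = 2, θ = 5260: P(X<11200) ≈ 0.628.
Too low — raise k to concentrate. Iterating converges to k ≈ 9.5.
Then θ = 5260/(9.5−1) ≈ 619.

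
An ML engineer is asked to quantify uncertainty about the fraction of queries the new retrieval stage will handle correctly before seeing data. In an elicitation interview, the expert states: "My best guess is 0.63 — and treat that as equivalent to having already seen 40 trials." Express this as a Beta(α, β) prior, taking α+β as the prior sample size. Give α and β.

α = 25.2, β = 14.8

Under the effective-sample-size interpretation, Beta(α, β) has prior mean α/(α+β) and prior sample size α+β.
So α+β = 40 and α/(α+β) = 0.63, giving α = 0.63·40 = 25.2 and β = 40 − 25.2 = 14.8.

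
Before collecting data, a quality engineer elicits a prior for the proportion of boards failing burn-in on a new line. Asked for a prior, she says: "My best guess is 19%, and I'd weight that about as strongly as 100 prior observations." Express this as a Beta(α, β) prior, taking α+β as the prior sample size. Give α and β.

Under the effective-sample-size interpretation, Beta(α, β) has prior mean α/(α+β) and prior sample size α+β.
So α+β = 100 and α/(α+β) = 0.19, giving α = 0.19·100 = 19 and β = 100 − 19 = 81.

α = 19, β = 81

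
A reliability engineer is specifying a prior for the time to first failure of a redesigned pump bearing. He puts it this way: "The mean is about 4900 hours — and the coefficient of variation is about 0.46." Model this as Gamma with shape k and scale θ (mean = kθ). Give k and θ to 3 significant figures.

k ≈ 4.73, θ ≈ 1040

For Gamma(k, scale θ): mean = kθ, variance = kθ², so CV = 1/√k.
CV = 0.46, hence k = 1/CV² = 4.73.
Then θ = mean/k = 4900/4.73 = 1040.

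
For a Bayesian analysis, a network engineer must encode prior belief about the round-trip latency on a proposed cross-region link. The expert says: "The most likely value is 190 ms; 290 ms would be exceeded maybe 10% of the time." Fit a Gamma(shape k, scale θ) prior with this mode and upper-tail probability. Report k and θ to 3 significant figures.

Gamma(k,θ) with k>1 has mode (k−1)θ, so θ = 190/(k−1).
Need P(X < 290) = 0.9 with θ tied to k this way. Start at k = 2, θ = 190: P(X<290) ≈ 0.451.
Too low — raise k to concentrate. Iterating converges to k ≈ 11.4.
Then θ = 190/(11.4−1) ≈ 18.2.

k ≈ 11.4, θ ≈ 18.2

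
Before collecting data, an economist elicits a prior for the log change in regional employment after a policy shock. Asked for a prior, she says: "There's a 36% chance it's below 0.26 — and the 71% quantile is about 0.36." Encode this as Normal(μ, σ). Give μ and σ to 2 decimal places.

μ = 0.30, σ = 0.11

The p-quantile of Normal(μ,σ) is μ + z_p·σ, with z_{0.36} = -0.3585 and z_{0.71} = 0.5534.
Eliminate σ: μ = (z₂·x₁ − z₁·x₂)/(z₂ − z₁) = (0.5534·0.26 − (-0.3585)·0.36)/0.9118 = 0.30.
Then σ = (x₂ − x₁)/(z₂ − z₁) = (0.36 − 0.26)/0.9118 = 0.11.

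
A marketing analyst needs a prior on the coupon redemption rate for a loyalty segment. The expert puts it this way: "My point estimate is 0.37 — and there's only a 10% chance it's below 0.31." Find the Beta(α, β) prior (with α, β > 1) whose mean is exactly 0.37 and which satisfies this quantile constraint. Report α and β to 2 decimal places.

α ≈ 38.49, β ≈ 65.54

With mean 0.37 fixed, write α = 0.37s, β = 0.63s where s = α+β.
Need P(θ < 0.31) = 0.1 under Beta(0.37s, 0.63s). Normal approximation: (q−m)/√(m(1−m)/s) ≈ z_{0.1} = -1.28, so s ≈ 0.37·0.63·(-1.28)²/(0.31−0.37)² = 106.3.
At s = 106.3: P(θ<0.31) ≈ 0.097. Adjusting to match 0.1 gives s ≈ 104.03.
So α = 0.37·104.03 ≈ 38.49, β = 0.63·104.03 ≈ 65.54.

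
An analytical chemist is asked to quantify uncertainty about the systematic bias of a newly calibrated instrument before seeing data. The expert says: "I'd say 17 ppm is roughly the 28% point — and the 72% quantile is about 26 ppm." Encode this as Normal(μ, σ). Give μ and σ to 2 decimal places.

μ = 21.50, σ = 7.72

For Normal(μ,σ), the p-quantile is μ + z_p·σ. Here z_{0.28} = -0.5828, z_{0.72} = 0.5828.
So 17 = μ − 0.5828σ and 26 = μ + 0.5828σ.
Subtracting: σ = (26 − 17)/(0.5828 − (-0.5828)) = 7.72.
Then μ = 17 − (-0.5828)·7.72 = 21.50.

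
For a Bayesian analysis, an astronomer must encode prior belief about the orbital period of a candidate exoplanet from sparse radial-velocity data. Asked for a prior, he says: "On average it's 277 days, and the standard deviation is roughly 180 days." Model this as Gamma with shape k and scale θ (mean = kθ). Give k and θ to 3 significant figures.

For Gamma(k, scale θ): mean = kθ, variance = kθ², so CV = 1/√k.
CV = SD/mean = 180/277 = 0.6498, hence k = 1/CV² = 2.37.
Then θ = mean/k = 277/2.37 = 117.

k ≈ 2.37, θ ≈ 117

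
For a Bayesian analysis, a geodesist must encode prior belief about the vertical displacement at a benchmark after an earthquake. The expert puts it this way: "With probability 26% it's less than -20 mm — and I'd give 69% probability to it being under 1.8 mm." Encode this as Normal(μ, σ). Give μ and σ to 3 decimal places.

For Normal(μ,σ), the p-quantile is μ + z_p·σ. Here z_{0.26} = -0.6433, z_{0.69} = 0.4959.
So -20 = μ − 0.6433σ and 1.8 = μ + 0.4959σ.
Subtracting: σ = (1.8 − -20)/(0.4959 − (-0.6433)) = 19.136.
Then μ = -20 − (-0.6433)·19.136 = -7.689.

μ = -7.689, σ = 19.136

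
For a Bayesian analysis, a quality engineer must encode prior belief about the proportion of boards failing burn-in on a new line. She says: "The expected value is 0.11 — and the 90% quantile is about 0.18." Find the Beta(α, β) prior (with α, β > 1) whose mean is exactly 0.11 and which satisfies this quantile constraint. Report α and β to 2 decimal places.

α ≈ 3.92, β ≈ 31.68

With mean 0.11 fixed, write α = 0.11s, β = 0.89s where s = α+β.
Need P(θ < 0.18) = 0.9 under Beta(0.11s, 0.89s). Normal approximation: (q−m)/√(m(1−m)/s) ≈ z_{0.9} = 1.28, so s ≈ 0.11·0.89·(1.28)²/(0.18−0.11)² = 32.8.
At s = 32.8: P(θ<0.18) ≈ 0.893. Adjusting to match 0.9 gives s ≈ 35.60.
So α = 0.11·35.60 ≈ 3.92, β = 0.89·35.60 ≈ 31.68.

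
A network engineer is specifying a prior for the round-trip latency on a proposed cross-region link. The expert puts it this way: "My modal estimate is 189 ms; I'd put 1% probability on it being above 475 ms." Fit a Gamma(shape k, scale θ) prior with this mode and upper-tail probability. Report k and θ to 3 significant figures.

k ≈ 6.52, θ ≈ 34.2

Gamma(k,θ) with k>1 has mode (k−1)θ, so θ = 189/(k−1).
Need P(X < 475) = 0.99 with θ tied to k this way. Start at k = 2, θ = 189: P(X<475) ≈ 0.715.
Too low — raise k to concentrate. Iterating converges to k ≈ 6.52.
Then θ = 189/(6.52−1) ≈ 34.2.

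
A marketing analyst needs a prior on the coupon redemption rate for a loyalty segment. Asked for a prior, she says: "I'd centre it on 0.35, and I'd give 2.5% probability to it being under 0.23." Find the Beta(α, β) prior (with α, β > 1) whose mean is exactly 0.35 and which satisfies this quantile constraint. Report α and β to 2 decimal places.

With mean 0.35 fixed, write α = 0.35s, β = 0.65s where s = α+β.
Need P(θ < 0.23) = 0.025 under Beta(0.35s, 0.65s). Normal approximation: (q−m)/√(m(1−m)/s) ≈ z_{0.025} = -1.96, so s ≈ 0.35·0.65·(-1.96)²/(0.23−0.35)² = 60.7.
At s = 60.7: P(θ<0.23) ≈ 0.019. Adjusting to match 0.025 gives s ≈ 54.20.
So α = 0.35·54.20 ≈ 18.97, β = 0.65·54.20 ≈ 35.23.

α ≈ 18.97, β ≈ 35.23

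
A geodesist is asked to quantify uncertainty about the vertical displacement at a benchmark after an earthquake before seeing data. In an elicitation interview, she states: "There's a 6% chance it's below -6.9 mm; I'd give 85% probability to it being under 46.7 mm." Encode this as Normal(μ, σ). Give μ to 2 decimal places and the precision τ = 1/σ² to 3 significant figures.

μ = 25.26, τ = 0.00234

The p-quantile of Normal(μ,σ) is μ + z_p·σ, with z_{0.06} = -1.555 and z_{0.85} = 1.036.
Eliminate σ: μ = (z₂·x₁ − z₁·x₂)/(z₂ − z₁) = (1.036·-6.9 − (-1.555)·46.7)/2.591 = 25.26.
Then σ = (x₂ − x₁)/(z₂ − z₁) = (46.7 − -6.9)/2.591 = 20.69.
Precision τ = 1/σ² = 1/20.69² = 0.00234.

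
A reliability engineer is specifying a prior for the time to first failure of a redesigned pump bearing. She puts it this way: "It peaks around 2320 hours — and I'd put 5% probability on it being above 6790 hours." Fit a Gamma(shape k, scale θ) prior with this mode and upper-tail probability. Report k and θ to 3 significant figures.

k ≈ 3.31, θ ≈ 1010

Gamma(k,θ) with k>1 has mode (k−1)θ, so θ = 2320/(k−1).
Need P(X < 6790) = 0.95 with θ tied to k this way. Start at k = 2, θ = 2320: P(X<6790) ≈ 0.790.
Too low — raise k to concentrate. Iterating converges to k ≈ 3.31.
Then θ = 2320/(3.31−1) ≈ 1010.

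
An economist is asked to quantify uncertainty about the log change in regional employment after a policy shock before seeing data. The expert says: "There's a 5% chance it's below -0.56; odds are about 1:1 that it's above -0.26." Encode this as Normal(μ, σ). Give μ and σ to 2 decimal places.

For Normal(μ,σ), the p-quantile is μ + z_p·σ. Here z_{0.05} = -1.645, z_{0.5} = 0.
So -0.56 = μ − 1.645σ and -0.26 = μ + 0σ.
Subtracting: σ = (-0.26 − -0.56)/(0 − (-1.645)) = 0.18.
Then μ = -0.56 − (-1.645)·0.18 = -0.26.

μ = -0.26, σ = 0.18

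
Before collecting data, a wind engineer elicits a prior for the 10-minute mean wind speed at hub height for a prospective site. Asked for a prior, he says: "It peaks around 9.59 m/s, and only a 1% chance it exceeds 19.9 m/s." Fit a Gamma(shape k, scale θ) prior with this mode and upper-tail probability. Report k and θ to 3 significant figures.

k ≈ 10.2, θ ≈ 1.05

Gamma(k,θ) with k>1 has mode (k−1)θ, so θ = 9.59/(k−1).
Need P(X < 19.9) = 0.99 with θ tied to k this way. Start at k = 2, θ = 9.59: P(X<19.9) ≈ 0.614.
Too low — raise k to concentrate. Iterating converges to k ≈ 10.2.
Then θ = 9.59/(10.2−1) ≈ 1.05.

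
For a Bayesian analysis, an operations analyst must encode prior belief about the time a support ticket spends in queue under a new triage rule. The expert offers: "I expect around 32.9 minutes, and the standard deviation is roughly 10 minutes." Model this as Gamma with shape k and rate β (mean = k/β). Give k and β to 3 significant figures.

k ≈ 10.8, β ≈ 0.329

For Gamma(k, rate β): mean = k/β, variance = k/β², so CV = 1/√k.
CV = SD/mean = 10/32.9 = 0.304, hence k = 1/CV² = 10.8.
Then β = k/mean = 10.8/32.9 = 0.329.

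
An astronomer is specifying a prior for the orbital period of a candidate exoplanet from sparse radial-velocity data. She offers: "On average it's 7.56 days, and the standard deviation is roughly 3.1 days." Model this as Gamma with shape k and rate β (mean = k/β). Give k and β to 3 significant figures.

k ≈ 5.95, β ≈ 0.787

For Gamma(k, rate β): mean = k/β, variance = k/β², so CV = 1/√k.
CV = SD/mean = 3.1/7.56 = 0.4101, hence k = 1/CV² = 5.95.
Then β = k/mean = 5.95/7.56 = 0.787.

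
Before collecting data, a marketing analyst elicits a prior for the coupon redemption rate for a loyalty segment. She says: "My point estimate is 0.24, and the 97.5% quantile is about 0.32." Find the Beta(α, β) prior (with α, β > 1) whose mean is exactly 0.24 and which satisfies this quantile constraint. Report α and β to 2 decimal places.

With mean 0.24 fixed, write α = 0.24s, β = 0.76s where s = α+β.
Need P(θ < 0.32) = 0.975 under Beta(0.24s, 0.76s). Normal approximation: (q−m)/√(m(1−m)/s) ≈ z_{0.975} = 1.96, so s ≈ 0.24·0.76·(1.96)²/(0.32−0.24)² = 109.5.
At s = 109.5: P(θ<0.32) ≈ 0.970. Adjusting to match 0.975 gives s ≈ 119.95.
So α = 0.24·119.95 ≈ 28.79, β = 0.76·119.95 ≈ 91.16.

α ≈ 28.79, β ≈ 91.16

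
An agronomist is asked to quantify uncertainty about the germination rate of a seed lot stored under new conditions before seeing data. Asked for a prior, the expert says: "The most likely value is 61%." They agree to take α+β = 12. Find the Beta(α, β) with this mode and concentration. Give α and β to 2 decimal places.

α = 7.10, β = 4.90

For α,β > 1 the Beta mode is (α−1)/(α+β−2). With α+β = 12, the mode is (α−1)/10.
Set (α−1)/10 = 0.61 → α = 1 + 0.61·10 = 7.10.
β = 12 − α = 4.90.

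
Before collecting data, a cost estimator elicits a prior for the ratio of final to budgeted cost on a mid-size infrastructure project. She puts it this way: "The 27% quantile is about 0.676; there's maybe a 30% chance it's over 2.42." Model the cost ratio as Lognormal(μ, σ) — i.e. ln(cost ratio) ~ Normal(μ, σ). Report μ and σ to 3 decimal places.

If T ~ Lognormal(μ,σ) then ln T ~ Normal(μ,σ), so the p-quantile of ln T is μ + z_p·σ.
ln(0.676) = -0.3916 and ln(2.42) = 0.8838; z_{0.27} = -0.6128, z_{0.7} = 0.5244.
σ = (0.8838 − -0.3916)/(0.5244 − (-0.6128)) = 1.121.
μ = -0.3916 − (-0.6128)·1.121 = 0.296.

μ ≈ 0.296, σ ≈ 1.121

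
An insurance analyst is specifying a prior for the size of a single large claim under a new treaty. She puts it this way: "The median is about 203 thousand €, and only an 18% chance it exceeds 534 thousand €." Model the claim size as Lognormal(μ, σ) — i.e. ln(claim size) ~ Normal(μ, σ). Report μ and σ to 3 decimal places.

If T ~ Lognormal(μ,σ) then ln T ~ Normal(μ,σ), so the p-quantile of ln T is μ + z_p·σ.
ln(203) = 5.313 and ln(534) = 6.28; z_{0.5} = 0, z_{0.82} = 0.9154.
σ = (6.28 − 5.313)/(0.9154 − (0)) = 1.057.
μ = 5.313 − (0)·1.057 = 5.313.

μ ≈ 5.313, σ ≈ 1.057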